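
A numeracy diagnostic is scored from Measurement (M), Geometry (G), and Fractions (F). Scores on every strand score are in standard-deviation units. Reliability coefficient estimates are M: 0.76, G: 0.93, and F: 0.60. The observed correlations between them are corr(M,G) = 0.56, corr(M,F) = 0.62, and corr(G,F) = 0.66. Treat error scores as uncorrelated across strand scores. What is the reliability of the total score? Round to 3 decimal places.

0.894

Var(M+G+F) = 3 + 2·[0.56 + 0.62 + 0.66] = 3 + 3.68 = 6.68.
With uncorrelated errors the cross-covariances are all true-score covariance, so they carry over unchanged; only the diagonal terms shrink to ρᵢσᵢ².
True-score variance = [0.76 + 0.93 + 0.60] + 3.68 = 2.29 + 3.68 = 5.97.
Reliability = 5.97 / 6.68 = 0.894.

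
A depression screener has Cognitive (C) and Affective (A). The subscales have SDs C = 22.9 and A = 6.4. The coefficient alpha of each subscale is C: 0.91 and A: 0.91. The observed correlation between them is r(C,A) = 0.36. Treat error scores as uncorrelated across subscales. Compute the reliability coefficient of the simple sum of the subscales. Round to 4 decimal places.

Var(C+A) = 22.9² + 6.4² + 2·[22.9·6.4·0.36] = 565.37 + 105.523 = 670.893.
Under uncorrelated errors the observed covariances equal the true-score covariances, so only the own-variance terms attenuate.
True-score variance = [22.9²·0.91 + 6.4²·0.91] + 105.523 = 514.487 + 105.523 = 620.01.
Reliability = 620.01 / 670.893 = 0.9242.

0.9242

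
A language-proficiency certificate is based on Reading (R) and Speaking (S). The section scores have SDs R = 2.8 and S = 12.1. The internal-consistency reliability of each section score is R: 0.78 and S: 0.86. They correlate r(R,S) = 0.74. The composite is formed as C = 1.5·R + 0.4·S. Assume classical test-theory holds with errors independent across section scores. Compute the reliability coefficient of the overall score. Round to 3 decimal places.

Var(C) = 1.5²·2.8² + 0.4²·12.1² + 2·[0.6·2.8·12.1·0.74] = 41.0656 + 30.0854 = 71.151.
With uncorrelated errors the cross-covariances are all true-score covariance, so they carry over unchanged; only the diagonal terms shrink to ρᵢσᵢ².
True-score variance = [1.5²·2.8²·0.78 + 0.4²·12.1²·0.86] + 30.0854 = 33.9052 + 30.0854 = 63.9907.
Reliability = 63.9907 / 71.151 = 0.899.

0.899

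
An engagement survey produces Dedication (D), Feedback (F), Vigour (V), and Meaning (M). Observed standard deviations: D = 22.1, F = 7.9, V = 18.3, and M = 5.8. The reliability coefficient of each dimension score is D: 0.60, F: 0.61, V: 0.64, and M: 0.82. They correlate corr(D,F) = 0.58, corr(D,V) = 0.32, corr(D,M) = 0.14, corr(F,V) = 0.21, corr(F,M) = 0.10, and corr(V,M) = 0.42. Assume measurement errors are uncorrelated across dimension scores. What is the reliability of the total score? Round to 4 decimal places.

0.7802

Var(D+F+V+M) = 22.1² + 7.9² + 18.3² + 5.8² + 2·[22.1·7.9·0.58 + 22.1·18.3·0.32 + 22.1·5.8·0.14 + 7.9·18.3·0.21 + 7.9·5.8·0.10 + 18.3·5.8·0.42] = 919.35 + 656.291 = 1575.64.
Under uncorrelated errors the observed covariances equal the true-score covariances, so only the own-variance terms attenuate.
True-score variance = [22.1²·0.60 + 7.9²·0.61 + 18.3²·0.64 + 5.8²·0.82] + 656.291 = 573.031 + 656.291 = 1229.32.
Reliability = 1229.32 / 1575.64 = 0.7802.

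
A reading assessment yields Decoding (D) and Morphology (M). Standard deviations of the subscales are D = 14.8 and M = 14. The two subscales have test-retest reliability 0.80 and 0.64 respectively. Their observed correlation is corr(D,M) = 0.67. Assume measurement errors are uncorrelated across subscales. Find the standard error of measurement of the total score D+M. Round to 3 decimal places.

Var(total) = 415.04 + 277.648 = 692.688.
True-score variance = 300.672 + 277.648 = 578.32, so reliability = 0.8349.
Error variance = 692.688 − 578.32 = 114.368; SEM = √114.368 = 10.694.

10.694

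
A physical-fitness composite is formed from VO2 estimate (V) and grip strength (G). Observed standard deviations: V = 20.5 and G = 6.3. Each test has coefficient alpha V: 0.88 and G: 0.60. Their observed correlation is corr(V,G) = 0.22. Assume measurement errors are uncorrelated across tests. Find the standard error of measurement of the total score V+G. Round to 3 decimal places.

8.143

Var(total) = 459.94 + 56.826 = 516.766.
True-score variance = 393.634 + 56.826 = 450.46, so reliability = 0.8717.
Error variance = 516.766 − 450.46 = 66.306; SEM = √66.306 = 8.143.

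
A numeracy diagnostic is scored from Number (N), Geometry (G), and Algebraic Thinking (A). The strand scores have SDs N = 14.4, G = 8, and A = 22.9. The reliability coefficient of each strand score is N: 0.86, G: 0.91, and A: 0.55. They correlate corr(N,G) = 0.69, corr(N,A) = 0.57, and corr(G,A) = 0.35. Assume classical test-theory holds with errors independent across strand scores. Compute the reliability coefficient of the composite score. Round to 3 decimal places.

0.814

Var(N+G+A) = 14.4² + 8² + 22.9² + 2·[14.4·8·0.69 + 14.4·22.9·0.57 + 8·22.9·0.35] = 795.77 + 663.142 = 1458.91.
With uncorrelated errors the cross-covariances are all true-score covariance, so they carry over unchanged; only the diagonal terms shrink to ρᵢσᵢ².
True-score variance = [14.4²·0.86 + 8²·0.91 + 22.9²·0.55] + 663.142 = 524.995 + 663.142 = 1188.14.
Reliability = 1188.14 / 1458.91 = 0.814.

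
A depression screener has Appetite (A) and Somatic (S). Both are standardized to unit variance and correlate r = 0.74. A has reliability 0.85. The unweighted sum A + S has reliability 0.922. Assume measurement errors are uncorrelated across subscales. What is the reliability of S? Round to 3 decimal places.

0.879

Var(A+S) = 2 + 2·0.74 = 3.480.
True-score variance = ρ_A + ρ_S + 2·0.74, so 0.922 = (0.85 + ρ_S + 1.48) / 3.480.
ρ_S = 0.922·3.480 − 0.85 − 1.48 = 0.879.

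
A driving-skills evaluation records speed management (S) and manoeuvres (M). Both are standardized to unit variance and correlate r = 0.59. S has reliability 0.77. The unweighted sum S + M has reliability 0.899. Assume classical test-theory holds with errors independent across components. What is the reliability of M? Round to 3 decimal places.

0.909

Var(S+M) = 2 + 2·0.59 = 3.180.
True-score variance = ρ_S + ρ_M + 2·0.59, so 0.899 = (0.77 + ρ_M + 1.18) / 3.180.
ρ_M = 0.899·3.180 − 0.77 − 1.18 = 0.909.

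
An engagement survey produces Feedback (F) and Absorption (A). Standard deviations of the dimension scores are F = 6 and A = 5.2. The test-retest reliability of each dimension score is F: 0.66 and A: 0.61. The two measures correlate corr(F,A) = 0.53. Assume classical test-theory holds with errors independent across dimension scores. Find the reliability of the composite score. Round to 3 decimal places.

0.763

Var(F+A) = 6² + 5.2² + 2·[6·5.2·0.53] = 63.04 + 33.072 = 96.112.
Because errors are independent across components, Cov(Tᵢ,Tⱼ) = Cov(Xᵢ,Xⱼ); the off-diagonal part of the true-score variance is the same as above.
True-score variance = [6²·0.66 + 5.2²·0.61] + 33.072 = 40.2544 + 33.072 = 73.3264.
Reliability = 73.3264 / 96.112 = 0.763.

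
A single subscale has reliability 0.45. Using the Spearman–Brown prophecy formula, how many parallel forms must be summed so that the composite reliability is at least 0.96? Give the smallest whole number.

k ≥ ρ*(1−ρ₁)/(ρ₁(1−ρ*)) = 0.96·0.55 / (0.45·0.04) = 29.333.
Smallest integer k = 30.

30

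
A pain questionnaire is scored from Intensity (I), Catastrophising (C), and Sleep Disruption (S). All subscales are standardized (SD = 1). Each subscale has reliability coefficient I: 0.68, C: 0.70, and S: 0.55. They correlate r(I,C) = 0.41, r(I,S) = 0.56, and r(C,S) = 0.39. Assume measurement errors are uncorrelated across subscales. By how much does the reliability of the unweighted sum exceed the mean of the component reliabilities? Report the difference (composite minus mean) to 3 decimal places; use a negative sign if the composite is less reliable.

Var(sum) = 3 + 2.72 = 5.72; true-score variance = 1.93 + 2.72 = 4.65; composite reliability = 0.8129.
Mean component reliability = 0.6433.
Difference = 0.8129 − 0.6433 = 0.170.

0.170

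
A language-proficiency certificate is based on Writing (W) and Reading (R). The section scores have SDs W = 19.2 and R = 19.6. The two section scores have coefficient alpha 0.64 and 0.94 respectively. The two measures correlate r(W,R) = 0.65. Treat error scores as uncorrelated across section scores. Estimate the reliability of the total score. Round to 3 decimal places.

0.875

Var(W+R) = 19.2² + 19.6² + 2·[19.2·19.6·0.65] = 752.8 + 489.216 = 1242.02.
Under uncorrelated errors the observed covariances equal the true-score covariances, so only the own-variance terms attenuate.
True-score variance = [19.2²·0.64 + 19.6²·0.94] + 489.216 = 597.04 + 489.216 = 1086.26.
Reliability = 1086.26 / 1242.02 = 0.875.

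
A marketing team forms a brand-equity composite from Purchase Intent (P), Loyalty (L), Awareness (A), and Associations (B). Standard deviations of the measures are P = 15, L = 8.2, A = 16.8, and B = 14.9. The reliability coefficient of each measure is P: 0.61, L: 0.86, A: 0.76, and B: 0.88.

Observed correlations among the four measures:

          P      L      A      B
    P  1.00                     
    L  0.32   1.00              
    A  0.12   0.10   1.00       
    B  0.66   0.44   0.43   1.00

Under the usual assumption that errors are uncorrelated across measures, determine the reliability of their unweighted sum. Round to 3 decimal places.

Var(P+L+A+B) = 15² + 8.2² + 16.8² + 14.9² + 2·[15·8.2·0.32 + 15·16.8·0.12 + 15·14.9·0.66 + 8.2·16.8·0.10 + 8.2·14.9·0.44 + 16.8·14.9·0.43] = 796.49 + 784.566 = 1581.06.
With uncorrelated errors the cross-covariances are all true-score covariance, so they carry over unchanged; only the diagonal terms shrink to ρᵢσᵢ².
True-score variance = [15²·0.61 + 8.2²·0.86 + 16.8²·0.76 + 14.9²·0.88] + 784.566 = 604.948 + 784.566 = 1389.51.
Reliability = 1389.51 / 1581.06 = 0.879.

0.879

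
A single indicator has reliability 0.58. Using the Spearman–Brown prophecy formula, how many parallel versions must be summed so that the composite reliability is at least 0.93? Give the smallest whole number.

10

k ≥ ρ*(1−ρ₁)/(ρ₁(1−ρ*)) = 0.93·0.42 / (0.58·0.07) = 9.621.
Smallest integer k = 10.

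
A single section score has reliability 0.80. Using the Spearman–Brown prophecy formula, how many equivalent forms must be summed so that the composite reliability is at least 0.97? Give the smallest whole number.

k ≥ ρ*(1−ρ₁)/(ρ₁(1−ρ*)) = 0.97·0.20 / (0.80·0.03) = 8.083.
Smallest integer k = 9.

9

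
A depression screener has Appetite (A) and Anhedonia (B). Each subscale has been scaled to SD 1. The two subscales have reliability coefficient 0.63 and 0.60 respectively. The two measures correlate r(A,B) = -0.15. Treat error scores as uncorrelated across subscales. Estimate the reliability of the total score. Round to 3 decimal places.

0.547

Var(A+B) = 2 + 2·[(-0.15)] = 2 − 0.3 = 1.7.
With uncorrelated errors the cross-covariances are all true-score covariance, so they carry over unchanged; only the diagonal terms shrink to ρᵢσᵢ².
True-score variance = [0.63 + 0.60] − 0.3 = 1.23 − 0.3 = 0.93.
Reliability = 0.93 / 1.7 = 0.547.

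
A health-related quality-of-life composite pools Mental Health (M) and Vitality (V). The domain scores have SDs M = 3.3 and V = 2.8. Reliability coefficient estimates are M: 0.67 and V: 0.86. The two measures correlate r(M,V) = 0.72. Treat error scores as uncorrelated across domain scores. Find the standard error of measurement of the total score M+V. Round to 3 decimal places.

2.166

Var(total) = 18.73 + 13.3056 = 32.0356.
True-score variance = 14.0387 + 13.3056 = 27.3443, so reliability = 0.8536.
Error variance = 32.0356 − 27.3443 = 4.6913; SEM = √4.6913 = 2.166.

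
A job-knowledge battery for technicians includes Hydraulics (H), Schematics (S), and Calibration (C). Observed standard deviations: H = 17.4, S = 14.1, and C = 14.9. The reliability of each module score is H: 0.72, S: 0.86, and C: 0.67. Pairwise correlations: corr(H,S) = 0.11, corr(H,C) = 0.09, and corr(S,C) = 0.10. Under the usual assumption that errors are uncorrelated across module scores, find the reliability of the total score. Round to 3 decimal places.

Var(H+S+C) = 17.4² + 14.1² + 14.9² + 2·[17.4·14.1·0.11 + 17.4·14.9·0.09 + 14.1·14.9·0.10] = 723.58 + 142.66 = 866.24.
Because errors are independent across components, Cov(Tᵢ,Tⱼ) = Cov(Xᵢ,Xⱼ); the off-diagonal part of the true-score variance is the same as above.
True-score variance = [17.4²·0.72 + 14.1²·0.86 + 14.9²·0.67] + 142.66 = 537.71 + 142.66 = 680.37.
Reliability = 680.37 / 866.24 = 0.785.

0.785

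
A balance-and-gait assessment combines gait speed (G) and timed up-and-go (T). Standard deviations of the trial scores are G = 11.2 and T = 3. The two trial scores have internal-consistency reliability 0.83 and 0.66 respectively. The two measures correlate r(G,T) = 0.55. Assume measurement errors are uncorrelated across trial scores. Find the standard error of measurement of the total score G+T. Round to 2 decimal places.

Var(total) = 134.44 + 36.96 = 171.4.
True-score variance = 110.055 + 36.96 = 147.015, so reliability = 0.8577.
Error variance = 171.4 − 147.015 = 24.3848; SEM = √24.3848 = 4.94.

4.94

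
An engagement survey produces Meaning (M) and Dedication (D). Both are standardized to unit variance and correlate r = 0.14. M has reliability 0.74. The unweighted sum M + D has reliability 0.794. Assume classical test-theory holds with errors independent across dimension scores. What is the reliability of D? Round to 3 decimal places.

0.790

Var(M+D) = 2 + 2·0.14 = 2.280.
True-score variance = ρ_M + ρ_D + 2·0.14, so 0.794 = (0.74 + ρ_D + 0.28) / 2.280.
ρ_D = 0.794·2.280 − 0.74 − 0.28 = 0.790.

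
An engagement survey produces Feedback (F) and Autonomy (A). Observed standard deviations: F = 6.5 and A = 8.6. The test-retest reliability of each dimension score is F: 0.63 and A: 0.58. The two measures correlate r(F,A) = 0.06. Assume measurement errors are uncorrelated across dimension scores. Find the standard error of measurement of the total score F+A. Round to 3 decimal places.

6.833

Var(total) = 116.21 + 6.708 = 122.918.
True-score variance = 69.5143 + 6.708 = 76.2223, so reliability = 0.6201.
Error variance = 122.918 − 76.2223 = 46.6957; SEM = √46.6957 = 6.833.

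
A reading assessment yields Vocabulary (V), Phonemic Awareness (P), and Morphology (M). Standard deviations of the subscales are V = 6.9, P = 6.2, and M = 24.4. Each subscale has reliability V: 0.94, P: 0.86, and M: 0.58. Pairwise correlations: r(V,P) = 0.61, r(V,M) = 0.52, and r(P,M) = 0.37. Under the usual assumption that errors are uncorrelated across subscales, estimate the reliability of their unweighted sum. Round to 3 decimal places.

Var(V+P+M) = 6.9² + 6.2² + 24.4² + 2·[6.9·6.2·0.61 + 6.9·24.4·0.52 + 6.2·24.4·0.37] = 681.41 + 339.233 = 1020.64.
With uncorrelated errors the cross-covariances are all true-score covariance, so they carry over unchanged; only the diagonal terms shrink to ρᵢσᵢ².
True-score variance = [6.9²·0.94 + 6.2²·0.86 + 24.4²·0.58] + 339.233 = 423.121 + 339.233 = 762.354.
Reliability = 762.354 / 1020.64 = 0.747.

0.747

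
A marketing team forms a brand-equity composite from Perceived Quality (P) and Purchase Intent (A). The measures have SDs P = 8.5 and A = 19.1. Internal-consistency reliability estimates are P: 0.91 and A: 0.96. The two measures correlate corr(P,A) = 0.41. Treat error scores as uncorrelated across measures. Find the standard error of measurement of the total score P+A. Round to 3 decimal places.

4.593

Var(total) = 437.06 + 133.127 = 570.187.
True-score variance = 415.965 + 133.127 = 549.092, so reliability = 0.9630.
Error variance = 570.187 − 549.092 = 21.0949; SEM = √21.0949 = 4.593.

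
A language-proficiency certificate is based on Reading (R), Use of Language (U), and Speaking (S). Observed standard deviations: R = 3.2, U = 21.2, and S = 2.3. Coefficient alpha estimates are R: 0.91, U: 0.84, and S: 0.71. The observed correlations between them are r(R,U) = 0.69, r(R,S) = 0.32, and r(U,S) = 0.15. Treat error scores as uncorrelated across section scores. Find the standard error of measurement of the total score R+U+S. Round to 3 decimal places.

8.624

Var(total) = 464.97 + 112.958 = 577.928.
True-score variance = 390.604 + 112.958 = 503.561, so reliability = 0.8713.
Error variance = 577.928 − 503.561 = 74.3661; SEM = √74.3661 = 8.624.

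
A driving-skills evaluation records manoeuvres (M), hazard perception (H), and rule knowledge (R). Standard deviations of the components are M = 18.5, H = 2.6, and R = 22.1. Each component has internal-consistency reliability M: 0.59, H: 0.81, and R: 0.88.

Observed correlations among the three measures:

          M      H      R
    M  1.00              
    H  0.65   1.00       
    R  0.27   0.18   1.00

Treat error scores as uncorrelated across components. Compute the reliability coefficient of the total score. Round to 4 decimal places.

0.8246

Var(M+H+R) = 18.5² + 2.6² + 22.1² + 2·[18.5·2.6·0.65 + 18.5·22.1·0.27 + 2.6·22.1·0.18] = 837.42 + 303.995 = 1141.41.
With uncorrelated errors the cross-covariances are all true-score covariance, so they carry over unchanged; only the diagonal terms shrink to ρᵢσᵢ².
True-score variance = [18.5²·0.59 + 2.6²·0.81 + 22.1²·0.88] + 303.995 = 637.204 + 303.995 = 941.199.
Reliability = 941.199 / 1141.41 = 0.8246.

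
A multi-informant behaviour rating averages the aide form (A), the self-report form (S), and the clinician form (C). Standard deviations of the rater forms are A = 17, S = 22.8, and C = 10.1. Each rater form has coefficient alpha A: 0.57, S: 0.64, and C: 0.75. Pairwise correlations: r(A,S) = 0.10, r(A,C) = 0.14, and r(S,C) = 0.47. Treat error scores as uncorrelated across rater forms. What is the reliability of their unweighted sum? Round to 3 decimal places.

Var(A+S+C) = 17² + 22.8² + 10.1² + 2·[17·22.8·0.10 + 17·10.1·0.14 + 22.8·10.1·0.47] = 910.85 + 342.059 = 1252.91.
Under uncorrelated errors the observed covariances equal the true-score covariances, so only the own-variance terms attenuate.
True-score variance = [17²·0.57 + 22.8²·0.64 + 10.1²·0.75] + 342.059 = 573.935 + 342.059 = 915.994.
Reliability = 915.994 / 1252.91 = 0.731.

0.731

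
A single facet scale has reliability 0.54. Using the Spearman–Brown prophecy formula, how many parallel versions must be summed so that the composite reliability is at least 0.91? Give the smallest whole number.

k ≥ ρ*(1−ρ₁)/(ρ₁(1−ρ*)) = 0.91·0.46 / (0.54·0.09) = 8.613.
Smallest integer k = 9.

9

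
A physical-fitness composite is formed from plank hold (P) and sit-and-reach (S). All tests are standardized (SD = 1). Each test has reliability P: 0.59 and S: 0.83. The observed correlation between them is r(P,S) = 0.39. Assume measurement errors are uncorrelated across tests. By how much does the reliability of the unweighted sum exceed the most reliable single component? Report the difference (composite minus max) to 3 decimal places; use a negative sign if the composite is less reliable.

-0.039

Var(sum) = 2 + 0.78 = 2.78; true-score variance = 1.42 + 0.78 = 2.2; composite reliability = 0.7914.
Max component reliability = 0.8300.
Difference = 0.7914 − 0.8300 = -0.039.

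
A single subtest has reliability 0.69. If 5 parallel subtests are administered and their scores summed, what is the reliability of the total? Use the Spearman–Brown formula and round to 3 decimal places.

0.918

ρ_k = kρ / (1 + (k−1)ρ) = 5·0.69 / (1 + 4·0.69) = 3.450 / 3.760 = 0.918.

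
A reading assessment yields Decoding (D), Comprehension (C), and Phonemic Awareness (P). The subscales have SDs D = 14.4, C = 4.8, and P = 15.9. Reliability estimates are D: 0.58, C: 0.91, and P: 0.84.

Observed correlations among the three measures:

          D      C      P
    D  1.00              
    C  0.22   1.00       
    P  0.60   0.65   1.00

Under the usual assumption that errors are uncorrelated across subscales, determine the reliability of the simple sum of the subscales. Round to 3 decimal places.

Var(D+C+P) = 14.4² + 4.8² + 15.9² + 2·[14.4·4.8·0.22 + 14.4·15.9·0.60 + 4.8·15.9·0.65] = 483.21 + 404.381 = 887.591.
With uncorrelated errors the cross-covariances are all true-score covariance, so they carry over unchanged; only the diagonal terms shrink to ρᵢσᵢ².
True-score variance = [14.4²·0.58 + 4.8²·0.91 + 15.9²·0.84] + 404.381 = 353.596 + 404.381 = 757.976.
Reliability = 757.976 / 887.591 = 0.854.

0.854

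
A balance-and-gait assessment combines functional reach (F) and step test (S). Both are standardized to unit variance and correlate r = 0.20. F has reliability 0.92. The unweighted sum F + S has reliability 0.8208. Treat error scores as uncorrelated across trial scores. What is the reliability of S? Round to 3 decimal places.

0.650

Var(F+S) = 2 + 2·0.20 = 2.400.
True-score variance = ρ_F + ρ_S + 2·0.20, so 0.8208 = (0.92 + ρ_S + 0.40) / 2.400.
ρ_S = 0.8208·2.400 − 0.92 − 0.40 = 0.650.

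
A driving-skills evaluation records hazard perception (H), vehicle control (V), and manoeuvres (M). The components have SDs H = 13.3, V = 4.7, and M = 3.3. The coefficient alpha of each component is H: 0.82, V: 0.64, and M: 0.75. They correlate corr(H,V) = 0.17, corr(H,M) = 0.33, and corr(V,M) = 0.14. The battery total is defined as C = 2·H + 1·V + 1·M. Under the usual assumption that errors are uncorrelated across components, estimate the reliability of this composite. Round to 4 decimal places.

Var(C) = 2²·13.3² + 4.7² + 3.3² + 2·[2·13.3·4.7·0.17 + 2·13.3·3.3·0.33 + 4.7·3.3·0.14] = 740.54 + 104.784 = 845.324.
Because errors are independent across components, Cov(Tᵢ,Tⱼ) = Cov(Xᵢ,Xⱼ); the off-diagonal part of the true-score variance is the same as above.
True-score variance = [2²·13.3²·0.82 + 4.7²·0.64 + 3.3²·0.75] + 104.784 = 602.504 + 104.784 = 707.289.
Reliability = 707.289 / 845.324 = 0.8367.

0.8367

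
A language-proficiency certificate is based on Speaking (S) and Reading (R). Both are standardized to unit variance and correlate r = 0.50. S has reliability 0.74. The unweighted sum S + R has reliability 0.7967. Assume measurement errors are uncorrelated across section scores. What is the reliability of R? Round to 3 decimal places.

Var(S+R) = 2 + 2·0.50 = 3.000.
True-score variance = ρ_S + ρ_R + 2·0.50, so 0.7967 = (0.74 + ρ_R + 1.00) / 3.000.
ρ_R = 0.7967·3.000 − 0.74 − 1.00 = 0.650.

0.650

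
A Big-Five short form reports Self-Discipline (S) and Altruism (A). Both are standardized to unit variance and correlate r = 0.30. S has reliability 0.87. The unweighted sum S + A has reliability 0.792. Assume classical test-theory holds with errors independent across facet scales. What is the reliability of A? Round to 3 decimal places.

0.589

Var(S+A) = 2 + 2·0.30 = 2.600.
True-score variance = ρ_S + ρ_A + 2·0.30, so 0.792 = (0.87 + ρ_A + 0.60) / 2.600.
ρ_A = 0.792·2.600 − 0.87 − 0.60 = 0.589.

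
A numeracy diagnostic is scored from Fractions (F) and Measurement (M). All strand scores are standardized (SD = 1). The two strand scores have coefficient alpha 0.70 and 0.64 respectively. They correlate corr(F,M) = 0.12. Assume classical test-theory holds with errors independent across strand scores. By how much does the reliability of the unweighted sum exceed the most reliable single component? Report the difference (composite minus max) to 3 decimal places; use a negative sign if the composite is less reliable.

Var(sum) = 2 + 0.24 = 2.24; true-score variance = 1.34 + 0.24 = 1.58; composite reliability = 0.7054.
Max component reliability = 0.7000.
Difference = 0.7054 − 0.7000 = 0.005.

0.005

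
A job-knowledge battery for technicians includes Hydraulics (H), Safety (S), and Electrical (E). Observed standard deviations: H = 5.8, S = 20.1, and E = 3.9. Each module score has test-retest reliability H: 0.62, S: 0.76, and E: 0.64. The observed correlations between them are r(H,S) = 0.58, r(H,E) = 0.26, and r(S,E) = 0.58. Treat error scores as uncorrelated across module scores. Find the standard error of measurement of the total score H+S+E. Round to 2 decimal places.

10.73

Var(total) = 452.86 + 237.928 = 690.788.
True-score variance = 337.639 + 237.928 = 575.566, so reliability = 0.8332.
Error variance = 690.788 − 575.566 = 115.221; SEM = √115.221 = 10.73.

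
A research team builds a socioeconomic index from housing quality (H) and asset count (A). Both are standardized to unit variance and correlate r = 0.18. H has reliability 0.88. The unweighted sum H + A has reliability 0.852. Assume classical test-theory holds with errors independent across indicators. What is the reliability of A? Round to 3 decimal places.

0.771

Var(H+A) = 2 + 2·0.18 = 2.360.
True-score variance = ρ_H + ρ_A + 2·0.18, so 0.852 = (0.88 + ρ_A + 0.36) / 2.360.
ρ_A = 0.852·2.360 − 0.88 − 0.36 = 0.771.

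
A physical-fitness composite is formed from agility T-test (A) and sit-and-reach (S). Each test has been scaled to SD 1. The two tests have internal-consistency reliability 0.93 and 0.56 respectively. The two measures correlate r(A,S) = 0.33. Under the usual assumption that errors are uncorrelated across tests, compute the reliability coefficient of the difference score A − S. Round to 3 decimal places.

Var(A−S) = 1 + 1 − 2·0.33 = 2 − 0.66 = 1.34.
With uncorrelated errors the cross-covariances are all true-score covariance, so they carry over unchanged; only the diagonal terms shrink to ρᵢσᵢ².
True-score variance = [0.93 + 0.56] − 0.66 = 1.49 − 0.66 = 0.83.
Reliability = 0.83 / 1.34 = 0.619.

0.619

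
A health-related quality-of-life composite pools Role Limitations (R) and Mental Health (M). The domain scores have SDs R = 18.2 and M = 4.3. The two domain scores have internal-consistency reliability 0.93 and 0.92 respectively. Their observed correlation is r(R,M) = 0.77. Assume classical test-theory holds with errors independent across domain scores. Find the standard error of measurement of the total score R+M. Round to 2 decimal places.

4.97

Var(total) = 349.73 + 120.52 = 470.25.
True-score variance = 325.064 + 120.52 = 445.584, so reliability = 0.9475.
Error variance = 470.25 − 445.584 = 24.666; SEM = √24.666 = 4.97.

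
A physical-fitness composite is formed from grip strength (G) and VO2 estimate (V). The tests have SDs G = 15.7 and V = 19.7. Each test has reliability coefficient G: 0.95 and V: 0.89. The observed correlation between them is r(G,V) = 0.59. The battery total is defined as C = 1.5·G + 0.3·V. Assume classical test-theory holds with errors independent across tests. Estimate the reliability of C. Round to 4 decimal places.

Var(C) = 1.5²·15.7² + 0.3²·19.7² + 2·[0.45·15.7·19.7·0.59] = 589.531 + 164.233 = 753.764.
With uncorrelated errors the cross-covariances are all true-score covariance, so they carry over unchanged; only the diagonal terms shrink to ρᵢσᵢ².
True-score variance = [1.5²·15.7²·0.95 + 0.3²·19.7²·0.89] + 164.233 = 557.958 + 164.233 = 722.191.
Reliability = 722.191 / 753.764 = 0.9581.

0.9581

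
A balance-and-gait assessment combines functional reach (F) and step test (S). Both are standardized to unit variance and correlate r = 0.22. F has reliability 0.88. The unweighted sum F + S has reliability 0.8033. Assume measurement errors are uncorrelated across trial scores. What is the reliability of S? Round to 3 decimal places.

0.640

Var(F+S) = 2 + 2·0.22 = 2.440.
True-score variance = ρ_F + ρ_S + 2·0.22, so 0.8033 = (0.88 + ρ_S + 0.44) / 2.440.
ρ_S = 0.8033·2.440 − 0.88 − 0.44 = 0.640.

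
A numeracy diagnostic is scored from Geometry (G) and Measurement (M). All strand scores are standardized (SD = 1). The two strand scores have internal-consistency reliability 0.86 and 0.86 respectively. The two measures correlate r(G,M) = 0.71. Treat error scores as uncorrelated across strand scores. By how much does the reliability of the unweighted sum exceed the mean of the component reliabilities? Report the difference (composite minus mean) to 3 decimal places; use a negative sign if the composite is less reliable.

Var(sum) = 2 + 1.42 = 3.42; true-score variance = 1.72 + 1.42 = 3.14; composite reliability = 0.9181.
Mean component reliability = 0.8600.
Difference = 0.9181 − 0.8600 = 0.058.

0.058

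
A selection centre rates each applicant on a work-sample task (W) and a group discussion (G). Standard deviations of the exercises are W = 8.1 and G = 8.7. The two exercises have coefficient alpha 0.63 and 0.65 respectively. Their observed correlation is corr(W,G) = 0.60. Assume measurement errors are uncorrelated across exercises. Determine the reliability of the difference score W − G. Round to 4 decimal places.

0.1052

Var(W−G) = 8.1² + 8.7² − 2·8.1·8.7·0.60 = 141.3 − 84.564 = 56.736.
Under uncorrelated errors the observed covariances equal the true-score covariances, so only the own-variance terms attenuate.
True-score variance = [8.1²·0.63 + 8.7²·0.65] − 84.564 = 90.5328 − 84.564 = 5.9688.
Reliability = 5.9688 / 56.736 = 0.1052.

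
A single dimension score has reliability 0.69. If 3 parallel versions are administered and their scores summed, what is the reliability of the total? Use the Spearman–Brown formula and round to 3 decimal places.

ρ_k = kρ / (1 + (k−1)ρ) = 3·0.69 / (1 + 2·0.69) = 2.070 / 2.380 = 0.870.

0.870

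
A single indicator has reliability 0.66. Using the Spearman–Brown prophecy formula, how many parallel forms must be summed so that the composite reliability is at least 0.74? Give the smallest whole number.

2

k ≥ ρ*(1−ρ₁)/(ρ₁(1−ρ*)) = 0.74·0.34 / (0.66·0.26) = 1.466.
Smallest integer k = 2.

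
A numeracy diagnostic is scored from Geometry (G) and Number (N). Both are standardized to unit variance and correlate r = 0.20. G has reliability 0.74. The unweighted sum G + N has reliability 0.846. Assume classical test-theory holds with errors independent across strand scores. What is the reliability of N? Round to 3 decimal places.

Var(G+N) = 2 + 2·0.20 = 2.400.
True-score variance = ρ_G + ρ_N + 2·0.20, so 0.846 = (0.74 + ρ_N + 0.40) / 2.400.
ρ_N = 0.846·2.400 − 0.74 − 0.40 = 0.890.

0.890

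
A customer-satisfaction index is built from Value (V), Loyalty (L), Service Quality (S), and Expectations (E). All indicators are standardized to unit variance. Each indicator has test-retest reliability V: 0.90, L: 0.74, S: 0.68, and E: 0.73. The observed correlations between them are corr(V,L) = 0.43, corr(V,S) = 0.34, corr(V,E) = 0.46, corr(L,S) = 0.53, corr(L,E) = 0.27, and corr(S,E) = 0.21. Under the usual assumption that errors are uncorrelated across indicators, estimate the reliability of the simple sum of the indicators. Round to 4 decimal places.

0.8880

Var(V+L+S+E) = 4 + 2·[0.43 + 0.34 + 0.46 + 0.53 + 0.27 + 0.21] = 4 + 4.48 = 8.48.
Under uncorrelated errors the observed covariances equal the true-score covariances, so only the own-variance terms attenuate.
True-score variance = [0.90 + 0.74 + 0.68 + 0.73] + 4.48 = 3.05 + 4.48 = 7.53.
Reliability = 7.53 / 8.48 = 0.8880.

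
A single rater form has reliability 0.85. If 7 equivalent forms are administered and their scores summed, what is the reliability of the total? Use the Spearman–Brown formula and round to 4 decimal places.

ρ_k = kρ / (1 + (k−1)ρ) = 7·0.85 / (1 + 6·0.85) = 5.950 / 6.100 = 0.9754.

0.9754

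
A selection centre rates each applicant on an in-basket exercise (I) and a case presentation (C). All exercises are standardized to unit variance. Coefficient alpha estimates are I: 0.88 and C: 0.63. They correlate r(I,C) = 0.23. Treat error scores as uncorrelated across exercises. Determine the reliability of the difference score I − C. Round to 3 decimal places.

0.682

Var(I−C) = 1 + 1 − 2·0.23 = 2 − 0.46 = 1.54.
With uncorrelated errors the cross-covariances are all true-score covariance, so they carry over unchanged; only the diagonal terms shrink to ρᵢσᵢ².
True-score variance = [0.88 + 0.63] − 0.46 = 1.51 − 0.46 = 1.05.
Reliability = 1.05 / 1.54 = 0.682.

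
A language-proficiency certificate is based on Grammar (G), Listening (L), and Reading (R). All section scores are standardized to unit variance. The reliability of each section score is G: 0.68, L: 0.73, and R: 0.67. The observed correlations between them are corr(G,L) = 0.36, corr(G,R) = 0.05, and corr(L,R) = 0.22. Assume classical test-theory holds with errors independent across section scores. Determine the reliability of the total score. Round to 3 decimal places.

Var(G+L+R) = 3 + 2·[0.36 + 0.05 + 0.22] = 3 + 1.26 = 4.26.
Because errors are independent across components, Cov(Tᵢ,Tⱼ) = Cov(Xᵢ,Xⱼ); the off-diagonal part of the true-score variance is the same as above.
True-score variance = [0.68 + 0.73 + 0.67] + 1.26 = 2.08 + 1.26 = 3.34.
Reliability = 3.34 / 4.26 = 0.784.

0.784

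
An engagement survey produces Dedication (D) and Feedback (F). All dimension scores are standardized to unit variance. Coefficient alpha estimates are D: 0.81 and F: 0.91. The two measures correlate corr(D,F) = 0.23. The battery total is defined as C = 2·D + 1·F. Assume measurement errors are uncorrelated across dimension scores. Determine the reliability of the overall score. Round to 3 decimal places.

Var(C) = 2² + 1 + 2·[2·0.23] = 5 + 0.92 = 5.92.
With uncorrelated errors the cross-covariances are all true-score covariance, so they carry over unchanged; only the diagonal terms shrink to ρᵢσᵢ².
True-score variance = [2²·0.81 + 0.91] + 0.92 = 4.15 + 0.92 = 5.07.
Reliability = 5.07 / 5.92 = 0.856.

0.856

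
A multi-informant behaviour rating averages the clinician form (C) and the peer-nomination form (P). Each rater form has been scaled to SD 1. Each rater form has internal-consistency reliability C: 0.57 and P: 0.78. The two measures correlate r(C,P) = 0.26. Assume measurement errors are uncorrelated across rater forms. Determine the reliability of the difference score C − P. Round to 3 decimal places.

0.561

Var(C−P) = 1 + 1 − 2·0.26 = 2 − 0.52 = 1.48.
With uncorrelated errors the cross-covariances are all true-score covariance, so they carry over unchanged; only the diagonal terms shrink to ρᵢσᵢ².
True-score variance = [0.57 + 0.78] − 0.52 = 1.35 − 0.52 = 0.83.
Reliability = 0.83 / 1.48 = 0.561.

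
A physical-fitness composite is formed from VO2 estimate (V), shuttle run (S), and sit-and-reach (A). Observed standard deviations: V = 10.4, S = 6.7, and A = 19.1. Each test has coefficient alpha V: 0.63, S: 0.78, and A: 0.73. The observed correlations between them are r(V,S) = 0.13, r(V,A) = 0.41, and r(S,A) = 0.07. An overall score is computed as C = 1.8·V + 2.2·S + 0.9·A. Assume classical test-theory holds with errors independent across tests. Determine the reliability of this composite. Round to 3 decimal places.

0.792

Var(C) = 1.8²·10.4² + 2.2²·6.7² + 0.9²·19.1² + 2·[3.96·10.4·6.7·0.13 + 1.62·10.4·19.1·0.41 + 1.98·6.7·19.1·0.07] = 863.202 + 371.089 = 1234.29.
Under uncorrelated errors the observed covariances equal the true-score covariances, so only the own-variance terms attenuate.
True-score variance = [1.8²·10.4²·0.63 + 2.2²·6.7²·0.78 + 0.9²·19.1²·0.73] + 371.089 = 605.957 + 371.089 = 977.046.
Reliability = 977.046 / 1234.29 = 0.792.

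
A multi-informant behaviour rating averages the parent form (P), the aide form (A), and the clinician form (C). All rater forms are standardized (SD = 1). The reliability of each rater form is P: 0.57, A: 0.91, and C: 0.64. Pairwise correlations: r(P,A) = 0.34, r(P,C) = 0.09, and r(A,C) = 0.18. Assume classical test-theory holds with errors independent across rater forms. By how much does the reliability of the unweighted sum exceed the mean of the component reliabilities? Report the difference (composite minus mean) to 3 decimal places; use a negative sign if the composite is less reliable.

0.085

Var(sum) = 3 + 1.22 = 4.22; true-score variance = 2.12 + 1.22 = 3.34; composite reliability = 0.7915.
Mean component reliability = 0.7067.
Difference = 0.7915 − 0.7067 = 0.085.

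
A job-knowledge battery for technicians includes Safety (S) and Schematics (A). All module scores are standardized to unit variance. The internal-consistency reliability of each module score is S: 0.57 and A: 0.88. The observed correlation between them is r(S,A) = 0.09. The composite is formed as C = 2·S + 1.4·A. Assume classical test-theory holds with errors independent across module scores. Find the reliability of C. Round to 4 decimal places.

0.6975

Var(C) = 2² + 1.4² + 2·[2.8·0.09] = 5.96 + 0.504 = 6.464.
Because errors are independent across components, Cov(Tᵢ,Tⱼ) = Cov(Xᵢ,Xⱼ); the off-diagonal part of the true-score variance is the same as above.
True-score variance = [2²·0.57 + 1.4²·0.88] + 0.504 = 4.0048 + 0.504 = 4.5088.
Reliability = 4.5088 / 6.464 = 0.6975.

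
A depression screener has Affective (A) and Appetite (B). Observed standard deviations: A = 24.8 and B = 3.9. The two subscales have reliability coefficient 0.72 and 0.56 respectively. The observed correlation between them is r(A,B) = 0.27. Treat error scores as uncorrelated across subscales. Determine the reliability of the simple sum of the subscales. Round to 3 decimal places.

Var(A+B) = 24.8² + 3.9² + 2·[24.8·3.9·0.27] = 630.25 + 52.2288 = 682.479.
Because errors are independent across components, Cov(Tᵢ,Tⱼ) = Cov(Xᵢ,Xⱼ); the off-diagonal part of the true-score variance is the same as above.
True-score variance = [24.8²·0.72 + 3.9²·0.56] + 52.2288 = 451.346 + 52.2288 = 503.575.
Reliability = 503.575 / 682.479 = 0.738.

0.738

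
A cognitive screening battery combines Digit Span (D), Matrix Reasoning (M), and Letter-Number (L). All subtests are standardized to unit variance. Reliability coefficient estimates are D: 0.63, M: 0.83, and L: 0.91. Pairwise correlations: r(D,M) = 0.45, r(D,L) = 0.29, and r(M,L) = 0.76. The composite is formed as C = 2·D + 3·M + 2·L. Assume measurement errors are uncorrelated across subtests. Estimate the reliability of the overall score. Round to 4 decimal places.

Var(C) = 2² + 3² + 2² + 2·[6·0.45 + 4·0.29 + 6·0.76] = 17 + 16.84 = 33.84.
Under uncorrelated errors the observed covariances equal the true-score covariances, so only the own-variance terms attenuate.
True-score variance = [2²·0.63 + 3²·0.83 + 2²·0.91] + 16.84 = 13.63 + 16.84 = 30.47.
Reliability = 30.47 / 33.84 = 0.9004.

0.9004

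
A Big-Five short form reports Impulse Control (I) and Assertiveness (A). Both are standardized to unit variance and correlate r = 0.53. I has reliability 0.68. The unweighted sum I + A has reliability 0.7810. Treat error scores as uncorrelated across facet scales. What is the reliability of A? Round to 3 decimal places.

0.650

Var(I+A) = 2 + 2·0.53 = 3.060.
True-score variance = ρ_I + ρ_A + 2·0.53, so 0.7810 = (0.68 + ρ_A + 1.06) / 3.060.
ρ_A = 0.7810·3.060 − 0.68 − 1.06 = 0.650.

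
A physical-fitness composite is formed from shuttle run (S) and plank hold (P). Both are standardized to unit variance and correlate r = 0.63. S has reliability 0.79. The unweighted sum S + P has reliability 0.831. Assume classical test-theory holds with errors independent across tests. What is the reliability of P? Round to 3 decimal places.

Var(S+P) = 2 + 2·0.63 = 3.260.
True-score variance = ρ_S + ρ_P + 2·0.63, so 0.831 = (0.79 + ρ_P + 1.26) / 3.260.
ρ_P = 0.831·3.260 − 0.79 − 1.26 = 0.659.

0.659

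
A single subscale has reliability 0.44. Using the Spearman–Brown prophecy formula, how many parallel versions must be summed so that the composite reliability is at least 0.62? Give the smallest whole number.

3

k ≥ ρ*(1−ρ₁)/(ρ₁(1−ρ*)) = 0.62·0.56 / (0.44·0.38) = 2.077.
Smallest integer k = 3.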